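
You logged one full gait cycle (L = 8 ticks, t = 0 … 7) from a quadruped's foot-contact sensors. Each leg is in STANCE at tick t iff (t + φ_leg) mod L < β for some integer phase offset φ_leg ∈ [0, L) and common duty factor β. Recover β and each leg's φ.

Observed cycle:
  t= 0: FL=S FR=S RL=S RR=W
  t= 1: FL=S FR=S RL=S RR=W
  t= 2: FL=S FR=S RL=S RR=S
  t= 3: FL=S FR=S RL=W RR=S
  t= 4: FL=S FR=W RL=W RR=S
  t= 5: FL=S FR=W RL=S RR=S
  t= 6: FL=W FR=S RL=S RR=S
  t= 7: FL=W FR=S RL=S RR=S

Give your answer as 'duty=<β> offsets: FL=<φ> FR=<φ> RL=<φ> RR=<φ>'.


duty=6 offsets: FL=0 FR=2 RL=3 RR=6

duty β = stance ticks per leg = 6
FL: stance ticks = 6; W→S at t=0 → φ=0
FR: stance ticks = 6; W→S at t=6 → φ=2
RL: stance ticks = 6; W→S at t=5 → φ=3
RR: stance ticks = 6; W→S at t=2 → φ=6


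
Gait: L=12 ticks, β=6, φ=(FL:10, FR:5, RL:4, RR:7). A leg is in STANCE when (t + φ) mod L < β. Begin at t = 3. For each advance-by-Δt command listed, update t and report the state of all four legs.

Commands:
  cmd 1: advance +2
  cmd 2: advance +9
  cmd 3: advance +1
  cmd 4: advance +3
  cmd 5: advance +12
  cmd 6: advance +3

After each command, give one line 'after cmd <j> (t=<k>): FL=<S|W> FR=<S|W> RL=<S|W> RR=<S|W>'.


after cmd 1 (t=5): FL=S FR=W RL=W RR=S
after cmd 2 (t=14): FL=S FR=W RL=W RR=W
after cmd 3 (t=15): FL=S FR=W RL=W RR=W
after cmd 4 (t=18): FL=S FR=W RL=W RR=S
after cmd 5 (t=30): FL=S FR=W RL=W RR=S
after cmd 6 (t=33): FL=W FR=S RL=S RR=S

start t=3: FL=S FR=W RL=W RR=W
cmd 1: advance +2 → t=5, phase=(3,10,9,0) → FL=S FR=W RL=W RR=S
cmd 2: advance +9 → t=14, phase=(0,7,6,9) → FL=S FR=W RL=W RR=W
cmd 3: advance +1 → t=15, phase=(1,8,7,10) → FL=S FR=W RL=W RR=W
cmd 4: advance +3 → t=18, phase=(4,11,10,1) → FL=S FR=W RL=W RR=S
cmd 5: advance +12 → t=30, phase=(4,11,10,1) → FL=S FR=W RL=W RR=S
cmd 6: advance +3 → t=33, phase=(7,2,1,4) → FL=W FR=S RL=S RR=S


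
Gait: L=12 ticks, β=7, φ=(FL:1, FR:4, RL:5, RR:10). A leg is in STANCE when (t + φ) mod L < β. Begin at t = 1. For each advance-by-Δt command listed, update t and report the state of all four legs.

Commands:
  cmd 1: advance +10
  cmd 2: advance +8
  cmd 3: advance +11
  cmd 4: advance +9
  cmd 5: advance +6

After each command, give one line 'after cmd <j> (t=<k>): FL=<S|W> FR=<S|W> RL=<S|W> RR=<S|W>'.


start t=1: FL=S FR=S RL=S RR=W
cmd 1: advance +10 → t=11, phase=(0,3,4,9) → FL=S FR=S RL=S RR=W
cmd 2: advance +8 → t=19, phase=(8,11,0,5) → FL=W FR=W RL=S RR=S
cmd 3: advance +11 → t=30, phase=(7,10,11,4) → FL=W FR=W RL=W RR=S
cmd 4: advance +9 → t=39, phase=(4,7,8,1) → FL=S FR=W RL=W RR=S
cmd 5: advance +6 → t=45, phase=(10,1,2,7) → FL=W FR=S RL=S RR=W

after cmd 1 (t=11): FL=S FR=S RL=S RR=W
after cmd 2 (t=19): FL=W FR=W RL=S RR=S
after cmd 3 (t=30): FL=W FR=W RL=W RR=S
after cmd 4 (t=39): FL=S FR=W RL=W RR=S
after cmd 5 (t=45): FL=W FR=S RL=S RR=W


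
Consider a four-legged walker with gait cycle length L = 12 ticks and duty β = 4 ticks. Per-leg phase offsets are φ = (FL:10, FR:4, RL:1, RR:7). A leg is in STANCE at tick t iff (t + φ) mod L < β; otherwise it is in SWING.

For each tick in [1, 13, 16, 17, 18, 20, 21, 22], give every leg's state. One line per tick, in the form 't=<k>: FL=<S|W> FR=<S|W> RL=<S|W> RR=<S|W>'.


t=1: phase=(11,5,2,8) vs β=4 → FL=W FR=W RL=S RR=W
t=13: phase=(11,5,2,8) vs β=4 → FL=W FR=W RL=S RR=W
t=16: phase=(2,8,5,11) vs β=4 → FL=S FR=W RL=W RR=W
t=17: phase=(3,9,6,0) vs β=4 → FL=S FR=W RL=W RR=S
t=18: phase=(4,10,7,1) vs β=4 → FL=W FR=W RL=W RR=S
t=20: phase=(6,0,9,3) vs β=4 → FL=W FR=S RL=W RR=S
t=21: phase=(7,1,10,4) vs β=4 → FL=W FR=S RL=W RR=W
t=22: phase=(8,2,11,5) vs β=4 → FL=W FR=S RL=W RR=W

t=1: FL=W FR=W RL=S RR=W
t=13: FL=W FR=W RL=S RR=W
t=16: FL=S FR=W RL=W RR=W
t=17: FL=S FR=W RL=W RR=S
t=18: FL=W FR=W RL=W RR=S
t=20: FL=W FR=S RL=W RR=S
t=21: FL=W FR=S RL=W RR=W
t=22: FL=W FR=S RL=W RR=W


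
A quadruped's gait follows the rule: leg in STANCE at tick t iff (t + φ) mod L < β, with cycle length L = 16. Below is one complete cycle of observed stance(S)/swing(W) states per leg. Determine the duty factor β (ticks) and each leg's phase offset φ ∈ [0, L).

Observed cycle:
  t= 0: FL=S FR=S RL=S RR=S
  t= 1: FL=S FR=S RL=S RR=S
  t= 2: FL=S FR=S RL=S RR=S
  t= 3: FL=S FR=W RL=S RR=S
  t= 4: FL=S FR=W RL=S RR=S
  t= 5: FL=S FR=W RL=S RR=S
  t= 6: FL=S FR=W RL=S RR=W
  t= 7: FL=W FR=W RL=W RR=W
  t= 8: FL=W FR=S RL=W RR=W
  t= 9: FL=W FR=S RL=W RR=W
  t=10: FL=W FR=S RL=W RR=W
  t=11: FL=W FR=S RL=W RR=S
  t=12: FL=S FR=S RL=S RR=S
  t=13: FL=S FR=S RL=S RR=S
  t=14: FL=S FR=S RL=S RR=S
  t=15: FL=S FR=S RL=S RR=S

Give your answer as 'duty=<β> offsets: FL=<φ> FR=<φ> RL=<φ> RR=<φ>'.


duty=11 offsets: FL=4 FR=8 RL=4 RR=5

duty β = stance ticks per leg = 11
FL: stance ticks = 11; W→S at t=12 → φ=4
FR: stance ticks = 11; W→S at t=8 → φ=8
RL: stance ticks = 11; W→S at t=12 → φ=4
RR: stance ticks = 11; W→S at t=11 → φ=5


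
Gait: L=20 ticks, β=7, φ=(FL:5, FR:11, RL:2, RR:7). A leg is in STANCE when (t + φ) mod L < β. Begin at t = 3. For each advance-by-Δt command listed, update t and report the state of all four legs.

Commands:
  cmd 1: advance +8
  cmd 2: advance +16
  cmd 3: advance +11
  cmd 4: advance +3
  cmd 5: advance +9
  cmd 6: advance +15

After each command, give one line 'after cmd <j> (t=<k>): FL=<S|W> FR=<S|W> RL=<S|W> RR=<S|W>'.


after cmd 1 (t=11): FL=W FR=S RL=W RR=W
after cmd 2 (t=27): FL=W FR=W RL=W RR=W
after cmd 3 (t=38): FL=S FR=W RL=S RR=S
after cmd 4 (t=41): FL=S FR=W RL=S RR=W
after cmd 5 (t=50): FL=W FR=S RL=W RR=W
after cmd 6 (t=65): FL=W FR=W RL=W RR=W

start t=3: FL=W FR=W RL=S RR=W
cmd 1: advance +8 → t=11, phase=(16,2,13,18) → FL=W FR=S RL=W RR=W
cmd 2: advance +16 → t=27, phase=(12,18,9,14) → FL=W FR=W RL=W RR=W
cmd 3: advance +11 → t=38, phase=(3,9,0,5) → FL=S FR=W RL=S RR=S
cmd 4: advance +3 → t=41, phase=(6,12,3,8) → FL=S FR=W RL=S RR=W
cmd 5: advance +9 → t=50, phase=(15,1,12,17) → FL=W FR=S RL=W RR=W
cmd 6: advance +15 → t=65, phase=(10,16,7,12) → FL=W FR=W RL=W RR=W


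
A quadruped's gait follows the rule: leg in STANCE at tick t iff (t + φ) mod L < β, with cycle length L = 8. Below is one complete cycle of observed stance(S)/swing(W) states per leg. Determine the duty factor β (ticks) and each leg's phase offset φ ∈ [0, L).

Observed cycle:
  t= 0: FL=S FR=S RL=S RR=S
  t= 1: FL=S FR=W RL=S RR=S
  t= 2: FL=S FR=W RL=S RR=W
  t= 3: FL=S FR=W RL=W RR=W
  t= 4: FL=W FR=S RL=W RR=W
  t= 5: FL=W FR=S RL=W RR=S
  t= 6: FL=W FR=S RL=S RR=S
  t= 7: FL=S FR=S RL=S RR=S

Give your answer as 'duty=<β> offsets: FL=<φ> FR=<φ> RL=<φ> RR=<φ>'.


duty=5 offsets: FL=1 FR=4 RL=2 RR=3

duty β = stance ticks per leg = 5
FL: stance ticks = 5; W→S at t=7 → φ=1
FR: stance ticks = 5; W→S at t=4 → φ=4
RL: stance ticks = 5; W→S at t=6 → φ=2
RR: stance ticks = 5; W→S at t=5 → φ=3


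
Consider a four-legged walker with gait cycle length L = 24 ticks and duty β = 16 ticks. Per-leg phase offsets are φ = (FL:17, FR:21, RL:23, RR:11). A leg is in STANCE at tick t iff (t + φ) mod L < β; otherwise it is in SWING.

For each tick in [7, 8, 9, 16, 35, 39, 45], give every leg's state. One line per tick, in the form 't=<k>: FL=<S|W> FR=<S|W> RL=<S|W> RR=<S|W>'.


t=7: phase=(0,4,6,18) vs β=16 → FL=S FR=S RL=S RR=W
t=8: phase=(1,5,7,19) vs β=16 → FL=S FR=S RL=S RR=W
t=9: phase=(2,6,8,20) vs β=16 → FL=S FR=S RL=S RR=W
t=16: phase=(9,13,15,3) vs β=16 → FL=S FR=S RL=S RR=S
t=35: phase=(4,8,10,22) vs β=16 → FL=S FR=S RL=S RR=W
t=39: phase=(8,12,14,2) vs β=16 → FL=S FR=S RL=S RR=S
t=45: phase=(14,18,20,8) vs β=16 → FL=S FR=W RL=W RR=S

t=7: FL=S FR=S RL=S RR=W
t=8: FL=S FR=S RL=S RR=W
t=9: FL=S FR=S RL=S RR=W
t=16: FL=S FR=S RL=S RR=S
t=35: FL=S FR=S RL=S RR=W
t=39: FL=S FR=S RL=S RR=S
t=45: FL=S FR=W RL=W RR=S


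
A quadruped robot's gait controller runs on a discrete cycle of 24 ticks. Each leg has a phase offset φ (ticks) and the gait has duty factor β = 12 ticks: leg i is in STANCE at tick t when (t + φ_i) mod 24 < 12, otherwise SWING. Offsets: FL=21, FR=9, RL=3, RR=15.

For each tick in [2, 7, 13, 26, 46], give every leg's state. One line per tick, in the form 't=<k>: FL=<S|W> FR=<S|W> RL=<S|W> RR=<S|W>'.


t=2: FL=W FR=S RL=S RR=W
t=7: FL=S FR=W RL=S RR=W
t=13: FL=S FR=W RL=W RR=S
t=26: FL=W FR=S RL=S RR=W
t=46: FL=W FR=S RL=S RR=W

t=2: phase=(23,11,5,17) vs β=12 → FL=W FR=S RL=S RR=W
t=7: phase=(4,16,10,22) vs β=12 → FL=S FR=W RL=S RR=W
t=13: phase=(10,22,16,4) vs β=12 → FL=S FR=W RL=W RR=S
t=26: phase=(23,11,5,17) vs β=12 → FL=W FR=S RL=S RR=W
t=46: phase=(19,7,1,13) vs β=12 → FL=W FR=S RL=S RR=W


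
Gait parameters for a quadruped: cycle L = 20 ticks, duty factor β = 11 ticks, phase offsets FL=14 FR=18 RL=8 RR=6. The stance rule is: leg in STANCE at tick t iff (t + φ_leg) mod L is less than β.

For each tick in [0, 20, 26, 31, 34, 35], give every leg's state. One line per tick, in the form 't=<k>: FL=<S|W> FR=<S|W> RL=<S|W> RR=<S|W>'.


t=0: phase=(14,18,8,6) vs β=11 → FL=W FR=W RL=S RR=S
t=20: phase=(14,18,8,6) vs β=11 → FL=W FR=W RL=S RR=S
t=26: phase=(0,4,14,12) vs β=11 → FL=S FR=S RL=W RR=W
t=31: phase=(5,9,19,17) vs β=11 → FL=S FR=S RL=W RR=W
t=34: phase=(8,12,2,0) vs β=11 → FL=S FR=W RL=S RR=S
t=35: phase=(9,13,3,1) vs β=11 → FL=S FR=W RL=S RR=S

t=0: FL=W FR=W RL=S RR=S
t=20: FL=W FR=W RL=S RR=S
t=26: FL=S FR=S RL=W RR=W
t=31: FL=S FR=S RL=W RR=W
t=34: FL=S FR=W RL=S RR=S
t=35: FL=S FR=W RL=S RR=S


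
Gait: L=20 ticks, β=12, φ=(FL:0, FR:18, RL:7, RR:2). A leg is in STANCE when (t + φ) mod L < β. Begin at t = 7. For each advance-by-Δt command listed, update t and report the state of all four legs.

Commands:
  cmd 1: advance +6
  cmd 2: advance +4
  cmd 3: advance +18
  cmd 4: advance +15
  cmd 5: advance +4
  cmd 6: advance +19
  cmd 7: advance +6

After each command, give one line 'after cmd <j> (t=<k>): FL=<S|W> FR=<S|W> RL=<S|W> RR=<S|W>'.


after cmd 1 (t=13): FL=W FR=S RL=S RR=W
after cmd 2 (t=17): FL=W FR=W RL=S RR=W
after cmd 3 (t=35): FL=W FR=W RL=S RR=W
after cmd 4 (t=50): FL=S FR=S RL=W RR=W
after cmd 5 (t=54): FL=W FR=W RL=S RR=W
after cmd 6 (t=73): FL=W FR=S RL=S RR=W
after cmd 7 (t=79): FL=W FR=W RL=S RR=S

start t=7: FL=S FR=S RL=W RR=S
cmd 1: advance +6 → t=13, phase=(13,11,0,15) → FL=W FR=S RL=S RR=W
cmd 2: advance +4 → t=17, phase=(17,15,4,19) → FL=W FR=W RL=S RR=W
cmd 3: advance +18 → t=35, phase=(15,13,2,17) → FL=W FR=W RL=S RR=W
cmd 4: advance +15 → t=50, phase=(10,8,17,12) → FL=S FR=S RL=W RR=W
cmd 5: advance +4 → t=54, phase=(14,12,1,16) → FL=W FR=W RL=S RR=W
cmd 6: advance +19 → t=73, phase=(13,11,0,15) → FL=W FR=S RL=S RR=W
cmd 7: advance +6 → t=79, phase=(19,17,6,1) → FL=W FR=W RL=S RR=S


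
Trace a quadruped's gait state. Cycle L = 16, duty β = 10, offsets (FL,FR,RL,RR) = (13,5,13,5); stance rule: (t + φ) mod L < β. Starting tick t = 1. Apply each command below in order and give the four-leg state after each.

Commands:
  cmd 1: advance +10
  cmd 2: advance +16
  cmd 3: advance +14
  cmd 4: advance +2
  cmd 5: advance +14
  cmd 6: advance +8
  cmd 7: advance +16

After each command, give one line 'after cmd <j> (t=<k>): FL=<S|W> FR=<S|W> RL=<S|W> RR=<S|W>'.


after cmd 1 (t=11): FL=S FR=S RL=S RR=S
after cmd 2 (t=27): FL=S FR=S RL=S RR=S
after cmd 3 (t=41): FL=S FR=W RL=S RR=W
after cmd 4 (t=43): FL=S FR=S RL=S RR=S
after cmd 5 (t=57): FL=S FR=W RL=S RR=W
after cmd 6 (t=65): FL=W FR=S RL=W RR=S
after cmd 7 (t=81): FL=W FR=S RL=W RR=S

start t=1: FL=W FR=S RL=W RR=S
cmd 1: advance +10 → t=11, phase=(8,0,8,0) → FL=S FR=S RL=S RR=S
cmd 2: advance +16 → t=27, phase=(8,0,8,0) → FL=S FR=S RL=S RR=S
cmd 3: advance +14 → t=41, phase=(6,14,6,14) → FL=S FR=W RL=S RR=W
cmd 4: advance +2 → t=43, phase=(8,0,8,0) → FL=S FR=S RL=S RR=S
cmd 5: advance +14 → t=57, phase=(6,14,6,14) → FL=S FR=W RL=S RR=W
cmd 6: advance +8 → t=65, phase=(14,6,14,6) → FL=W FR=S RL=W RR=S
cmd 7: advance +16 → t=81, phase=(14,6,14,6) → FL=W FR=S RL=W RR=S


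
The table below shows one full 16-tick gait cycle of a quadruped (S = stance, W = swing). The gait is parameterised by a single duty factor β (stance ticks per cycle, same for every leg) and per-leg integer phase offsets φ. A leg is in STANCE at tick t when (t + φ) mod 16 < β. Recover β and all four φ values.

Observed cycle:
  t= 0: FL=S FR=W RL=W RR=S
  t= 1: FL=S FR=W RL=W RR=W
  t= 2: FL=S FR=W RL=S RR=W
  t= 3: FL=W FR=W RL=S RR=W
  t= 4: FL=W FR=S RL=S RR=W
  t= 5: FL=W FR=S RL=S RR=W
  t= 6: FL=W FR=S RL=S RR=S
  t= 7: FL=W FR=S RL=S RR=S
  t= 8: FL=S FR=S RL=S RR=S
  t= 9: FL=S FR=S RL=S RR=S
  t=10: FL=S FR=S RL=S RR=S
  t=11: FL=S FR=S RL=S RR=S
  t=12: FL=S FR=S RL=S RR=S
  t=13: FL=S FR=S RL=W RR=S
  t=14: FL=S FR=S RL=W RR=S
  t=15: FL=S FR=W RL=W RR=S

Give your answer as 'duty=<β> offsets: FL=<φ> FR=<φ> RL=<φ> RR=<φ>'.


duty=11 offsets: FL=8 FR=12 RL=14 RR=10

duty β = stance ticks per leg = 11
FL: stance ticks = 11; W→S at t=8 → φ=8
FR: stance ticks = 11; W→S at t=4 → φ=12
RL: stance ticks = 11; W→S at t=2 → φ=14
RR: stance ticks = 11; W→S at t=6 → φ=10


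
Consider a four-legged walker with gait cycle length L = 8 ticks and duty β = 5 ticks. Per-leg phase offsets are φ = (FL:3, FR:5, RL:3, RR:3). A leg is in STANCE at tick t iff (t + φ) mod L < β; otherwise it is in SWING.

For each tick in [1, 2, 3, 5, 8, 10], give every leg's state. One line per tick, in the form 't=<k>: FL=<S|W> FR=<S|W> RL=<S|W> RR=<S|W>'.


t=1: phase=(4,6,4,4) vs β=5 → FL=S FR=W RL=S RR=S
t=2: phase=(5,7,5,5) vs β=5 → FL=W FR=W RL=W RR=W
t=3: phase=(6,0,6,6) vs β=5 → FL=W FR=S RL=W RR=W
t=5: phase=(0,2,0,0) vs β=5 → FL=S FR=S RL=S RR=S
t=8: phase=(3,5,3,3) vs β=5 → FL=S FR=W RL=S RR=S
t=10: phase=(5,7,5,5) vs β=5 → FL=W FR=W RL=W RR=W

t=1: FL=S FR=W RL=S RR=S
t=2: FL=W FR=W RL=W RR=W
t=3: FL=W FR=S RL=W RR=W
t=5: FL=S FR=S RL=S RR=S
t=8: FL=S FR=W RL=S RR=S
t=10: FL=W FR=W RL=W RR=W


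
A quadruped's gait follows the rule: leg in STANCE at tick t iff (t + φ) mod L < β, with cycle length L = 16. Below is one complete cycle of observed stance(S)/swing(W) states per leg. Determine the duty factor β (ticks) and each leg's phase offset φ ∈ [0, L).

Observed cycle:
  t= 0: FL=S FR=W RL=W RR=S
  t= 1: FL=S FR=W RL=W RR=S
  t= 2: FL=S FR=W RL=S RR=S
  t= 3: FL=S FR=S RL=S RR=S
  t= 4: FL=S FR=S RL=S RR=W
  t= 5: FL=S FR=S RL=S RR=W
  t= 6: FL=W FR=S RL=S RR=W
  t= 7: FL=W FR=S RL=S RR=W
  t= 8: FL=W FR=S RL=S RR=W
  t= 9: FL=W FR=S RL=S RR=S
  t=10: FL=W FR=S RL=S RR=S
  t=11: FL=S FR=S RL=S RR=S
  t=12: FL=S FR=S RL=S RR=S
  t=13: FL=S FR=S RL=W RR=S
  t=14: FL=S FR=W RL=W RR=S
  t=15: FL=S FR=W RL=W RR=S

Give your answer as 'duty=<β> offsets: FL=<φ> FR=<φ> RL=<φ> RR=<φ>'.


duty=11 offsets: FL=5 FR=13 RL=14 RR=7

duty β = stance ticks per leg = 11
FL: stance ticks = 11; W→S at t=11 → φ=5
FR: stance ticks = 11; W→S at t=3 → φ=13
RL: stance ticks = 11; W→S at t=2 → φ=14
RR: stance ticks = 11; W→S at t=9 → φ=7


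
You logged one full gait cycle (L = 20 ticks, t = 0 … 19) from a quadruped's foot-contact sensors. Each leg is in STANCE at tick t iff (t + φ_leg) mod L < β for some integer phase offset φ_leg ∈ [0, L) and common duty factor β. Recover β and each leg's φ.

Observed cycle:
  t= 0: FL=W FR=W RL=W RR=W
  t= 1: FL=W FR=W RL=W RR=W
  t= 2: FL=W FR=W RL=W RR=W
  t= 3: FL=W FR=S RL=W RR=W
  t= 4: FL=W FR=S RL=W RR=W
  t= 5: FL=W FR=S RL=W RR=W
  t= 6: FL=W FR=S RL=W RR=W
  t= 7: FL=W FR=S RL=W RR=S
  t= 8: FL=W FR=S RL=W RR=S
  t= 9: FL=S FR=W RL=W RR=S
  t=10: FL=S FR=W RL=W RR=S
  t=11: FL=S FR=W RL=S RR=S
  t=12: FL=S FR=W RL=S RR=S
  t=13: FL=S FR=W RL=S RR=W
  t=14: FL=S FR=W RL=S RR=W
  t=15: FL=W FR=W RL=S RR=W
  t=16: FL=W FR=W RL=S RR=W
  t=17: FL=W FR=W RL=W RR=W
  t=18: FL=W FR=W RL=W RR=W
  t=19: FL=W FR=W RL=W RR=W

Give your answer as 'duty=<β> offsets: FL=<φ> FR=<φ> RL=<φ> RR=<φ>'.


duty β = stance ticks per leg = 6
FL: stance ticks = 6; W→S at t=9 → φ=11
FR: stance ticks = 6; W→S at t=3 → φ=17
RL: stance ticks = 6; W→S at t=11 → φ=9
RR: stance ticks = 6; W→S at t=7 → φ=13

duty=6 offsets: FL=11 FR=17 RL=9 RR=13


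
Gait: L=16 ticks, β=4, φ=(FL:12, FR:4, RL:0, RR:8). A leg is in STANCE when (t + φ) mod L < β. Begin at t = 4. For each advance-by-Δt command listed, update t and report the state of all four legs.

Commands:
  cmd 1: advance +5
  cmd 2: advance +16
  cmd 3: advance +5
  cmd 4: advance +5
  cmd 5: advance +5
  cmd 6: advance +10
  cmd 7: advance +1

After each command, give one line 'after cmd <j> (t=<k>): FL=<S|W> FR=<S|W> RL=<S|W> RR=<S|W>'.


start t=4: FL=S FR=W RL=W RR=W
cmd 1: advance +5 → t=9, phase=(5,13,9,1) → FL=W FR=W RL=W RR=S
cmd 2: advance +16 → t=25, phase=(5,13,9,1) → FL=W FR=W RL=W RR=S
cmd 3: advance +5 → t=30, phase=(10,2,14,6) → FL=W FR=S RL=W RR=W
cmd 4: advance +5 → t=35, phase=(15,7,3,11) → FL=W FR=W RL=S RR=W
cmd 5: advance +5 → t=40, phase=(4,12,8,0) → FL=W FR=W RL=W RR=S
cmd 6: advance +10 → t=50, phase=(14,6,2,10) → FL=W FR=W RL=S RR=W
cmd 7: advance +1 → t=51, phase=(15,7,3,11) → FL=W FR=W RL=S RR=W

after cmd 1 (t=9): FL=W FR=W RL=W RR=S
after cmd 2 (t=25): FL=W FR=W RL=W RR=S
after cmd 3 (t=30): FL=W FR=S RL=W RR=W
after cmd 4 (t=35): FL=W FR=W RL=S RR=W
after cmd 5 (t=40): FL=W FR=W RL=W RR=S
after cmd 6 (t=50): FL=W FR=W RL=S RR=W
after cmd 7 (t=51): FL=W FR=W RL=S RR=W


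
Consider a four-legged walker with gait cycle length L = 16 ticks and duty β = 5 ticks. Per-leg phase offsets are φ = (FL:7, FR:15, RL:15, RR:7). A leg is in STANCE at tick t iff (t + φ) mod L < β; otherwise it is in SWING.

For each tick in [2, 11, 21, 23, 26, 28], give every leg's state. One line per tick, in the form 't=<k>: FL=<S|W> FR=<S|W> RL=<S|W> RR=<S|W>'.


t=2: FL=W FR=S RL=S RR=W
t=11: FL=S FR=W RL=W RR=S
t=21: FL=W FR=S RL=S RR=W
t=23: FL=W FR=W RL=W RR=W
t=26: FL=S FR=W RL=W RR=S
t=28: FL=S FR=W RL=W RR=S

t=2: phase=(9,1,1,9) vs β=5 → FL=W FR=S RL=S RR=W
t=11: phase=(2,10,10,2) vs β=5 → FL=S FR=W RL=W RR=S
t=21: phase=(12,4,4,12) vs β=5 → FL=W FR=S RL=S RR=W
t=23: phase=(14,6,6,14) vs β=5 → FL=W FR=W RL=W RR=W
t=26: phase=(1,9,9,1) vs β=5 → FL=S FR=W RL=W RR=S
t=28: phase=(3,11,11,3) vs β=5 → FL=S FR=W RL=W RR=S


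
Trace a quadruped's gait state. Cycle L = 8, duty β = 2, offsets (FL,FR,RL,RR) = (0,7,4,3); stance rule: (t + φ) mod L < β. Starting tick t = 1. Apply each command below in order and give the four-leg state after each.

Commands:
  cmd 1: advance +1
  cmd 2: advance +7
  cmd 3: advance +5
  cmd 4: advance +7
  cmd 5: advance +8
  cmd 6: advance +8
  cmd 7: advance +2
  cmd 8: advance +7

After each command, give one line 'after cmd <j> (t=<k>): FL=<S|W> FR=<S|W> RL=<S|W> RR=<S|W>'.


start t=1: FL=S FR=S RL=W RR=W
cmd 1: advance +1 → t=2, phase=(2,1,6,5) → FL=W FR=S RL=W RR=W
cmd 2: advance +7 → t=9, phase=(1,0,5,4) → FL=S FR=S RL=W RR=W
cmd 3: advance +5 → t=14, phase=(6,5,2,1) → FL=W FR=W RL=W RR=S
cmd 4: advance +7 → t=21, phase=(5,4,1,0) → FL=W FR=W RL=S RR=S
cmd 5: advance +8 → t=29, phase=(5,4,1,0) → FL=W FR=W RL=S RR=S
cmd 6: advance +8 → t=37, phase=(5,4,1,0) → FL=W FR=W RL=S RR=S
cmd 7: advance +2 → t=39, phase=(7,6,3,2) → FL=W FR=W RL=W RR=W
cmd 8: advance +7 → t=46, phase=(6,5,2,1) → FL=W FR=W RL=W RR=S

after cmd 1 (t=2): FL=W FR=S RL=W RR=W
after cmd 2 (t=9): FL=S FR=S RL=W RR=W
after cmd 3 (t=14): FL=W FR=W RL=W RR=S
after cmd 4 (t=21): FL=W FR=W RL=S RR=S
after cmd 5 (t=29): FL=W FR=W RL=S RR=S
after cmd 6 (t=37): FL=W FR=W RL=S RR=S
after cmd 7 (t=39): FL=W FR=W RL=W RR=W
after cmd 8 (t=46): FL=W FR=W RL=W RR=S


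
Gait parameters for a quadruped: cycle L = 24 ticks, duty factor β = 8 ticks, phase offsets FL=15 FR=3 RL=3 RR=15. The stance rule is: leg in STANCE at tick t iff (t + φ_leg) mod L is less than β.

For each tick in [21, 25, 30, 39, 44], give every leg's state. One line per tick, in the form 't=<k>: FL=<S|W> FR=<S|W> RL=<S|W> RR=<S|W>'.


t=21: phase=(12,0,0,12) vs β=8 → FL=W FR=S RL=S RR=W
t=25: phase=(16,4,4,16) vs β=8 → FL=W FR=S RL=S RR=W
t=30: phase=(21,9,9,21) vs β=8 → FL=W FR=W RL=W RR=W
t=39: phase=(6,18,18,6) vs β=8 → FL=S FR=W RL=W RR=S
t=44: phase=(11,23,23,11) vs β=8 → FL=W FR=W RL=W RR=W

t=21: FL=W FR=S RL=S RR=W
t=25: FL=W FR=S RL=S RR=W
t=30: FL=W FR=W RL=W RR=W
t=39: FL=S FR=W RL=W RR=S
t=44: FL=W FR=W RL=W RR=W


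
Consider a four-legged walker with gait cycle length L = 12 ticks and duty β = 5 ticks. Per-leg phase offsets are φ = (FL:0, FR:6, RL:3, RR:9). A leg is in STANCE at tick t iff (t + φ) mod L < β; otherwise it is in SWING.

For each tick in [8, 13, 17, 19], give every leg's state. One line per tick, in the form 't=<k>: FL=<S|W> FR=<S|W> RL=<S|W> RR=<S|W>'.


t=8: phase=(8,2,11,5) vs β=5 → FL=W FR=S RL=W RR=W
t=13: phase=(1,7,4,10) vs β=5 → FL=S FR=W RL=S RR=W
t=17: phase=(5,11,8,2) vs β=5 → FL=W FR=W RL=W RR=S
t=19: phase=(7,1,10,4) vs β=5 → FL=W FR=S RL=W RR=S

t=8: FL=W FR=S RL=W RR=W
t=13: FL=S FR=W RL=S RR=W
t=17: FL=W FR=W RL=W RR=S
t=19: FL=W FR=S RL=W RR=S


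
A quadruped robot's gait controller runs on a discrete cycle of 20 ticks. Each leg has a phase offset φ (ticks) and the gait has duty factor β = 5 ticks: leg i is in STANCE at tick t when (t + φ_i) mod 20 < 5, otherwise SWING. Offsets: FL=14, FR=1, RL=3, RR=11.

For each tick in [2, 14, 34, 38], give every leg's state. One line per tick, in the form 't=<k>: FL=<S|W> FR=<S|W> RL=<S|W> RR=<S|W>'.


t=2: FL=W FR=S RL=W RR=W
t=14: FL=W FR=W RL=W RR=W
t=34: FL=W FR=W RL=W RR=W
t=38: FL=W FR=W RL=S RR=W

t=2: phase=(16,3,5,13) vs β=5 → FL=W FR=S RL=W RR=W
t=14: phase=(8,15,17,5) vs β=5 → FL=W FR=W RL=W RR=W
t=34: phase=(8,15,17,5) vs β=5 → FL=W FR=W RL=W RR=W
t=38: phase=(12,19,1,9) vs β=5 → FL=W FR=W RL=S RR=W


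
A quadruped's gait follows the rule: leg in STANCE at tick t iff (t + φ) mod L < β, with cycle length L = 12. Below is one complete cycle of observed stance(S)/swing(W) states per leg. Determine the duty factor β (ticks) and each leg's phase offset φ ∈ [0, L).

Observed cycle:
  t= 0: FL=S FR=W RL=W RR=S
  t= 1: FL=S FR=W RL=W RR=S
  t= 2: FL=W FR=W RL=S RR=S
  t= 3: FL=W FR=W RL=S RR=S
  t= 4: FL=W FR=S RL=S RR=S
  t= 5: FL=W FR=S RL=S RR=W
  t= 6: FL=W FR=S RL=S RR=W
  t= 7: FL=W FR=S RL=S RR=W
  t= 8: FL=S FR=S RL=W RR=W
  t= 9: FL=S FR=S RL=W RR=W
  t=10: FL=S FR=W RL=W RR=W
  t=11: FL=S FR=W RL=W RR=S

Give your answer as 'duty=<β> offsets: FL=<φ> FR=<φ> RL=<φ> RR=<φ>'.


duty=6 offsets: FL=4 FR=8 RL=10 RR=1

duty β = stance ticks per leg = 6
FL: stance ticks = 6; W→S at t=8 → φ=4
FR: stance ticks = 6; W→S at t=4 → φ=8
RL: stance ticks = 6; W→S at t=2 → φ=10
RR: stance ticks = 6; W→S at t=11 → φ=1


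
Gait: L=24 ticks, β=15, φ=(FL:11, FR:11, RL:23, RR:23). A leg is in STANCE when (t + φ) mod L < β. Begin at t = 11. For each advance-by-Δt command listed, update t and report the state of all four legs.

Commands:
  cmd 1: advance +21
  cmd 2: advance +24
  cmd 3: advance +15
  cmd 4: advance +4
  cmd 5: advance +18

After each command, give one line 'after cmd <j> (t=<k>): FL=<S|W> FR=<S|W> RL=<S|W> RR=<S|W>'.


start t=11: FL=W FR=W RL=S RR=S
cmd 1: advance +21 → t=32, phase=(19,19,7,7) → FL=W FR=W RL=S RR=S
cmd 2: advance +24 → t=56, phase=(19,19,7,7) → FL=W FR=W RL=S RR=S
cmd 3: advance +15 → t=71, phase=(10,10,22,22) → FL=S FR=S RL=W RR=W
cmd 4: advance +4 → t=75, phase=(14,14,2,2) → FL=S FR=S RL=S RR=S
cmd 5: advance +18 → t=93, phase=(8,8,20,20) → FL=S FR=S RL=W RR=W

after cmd 1 (t=32): FL=W FR=W RL=S RR=S
after cmd 2 (t=56): FL=W FR=W RL=S RR=S
after cmd 3 (t=71): FL=S FR=S RL=W RR=W
after cmd 4 (t=75): FL=S FR=S RL=S RR=S
after cmd 5 (t=93): FL=S FR=S RL=W RR=W


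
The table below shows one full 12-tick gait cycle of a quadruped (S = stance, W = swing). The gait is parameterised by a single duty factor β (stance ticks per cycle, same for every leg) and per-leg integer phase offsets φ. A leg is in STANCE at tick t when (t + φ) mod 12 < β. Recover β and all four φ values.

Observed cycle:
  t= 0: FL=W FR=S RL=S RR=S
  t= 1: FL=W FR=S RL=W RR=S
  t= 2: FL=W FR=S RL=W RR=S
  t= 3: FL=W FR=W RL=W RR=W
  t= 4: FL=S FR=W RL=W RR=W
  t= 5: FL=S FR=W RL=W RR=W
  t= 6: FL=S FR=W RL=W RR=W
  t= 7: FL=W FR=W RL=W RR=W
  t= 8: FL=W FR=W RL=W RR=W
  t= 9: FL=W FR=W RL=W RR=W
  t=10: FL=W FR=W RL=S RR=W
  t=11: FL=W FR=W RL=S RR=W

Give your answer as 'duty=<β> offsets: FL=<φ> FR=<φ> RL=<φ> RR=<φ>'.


duty β = stance ticks per leg = 3
FL: stance ticks = 3; W→S at t=4 → φ=8
FR: stance ticks = 3; W→S at t=0 → φ=0
RL: stance ticks = 3; W→S at t=10 → φ=2
RR: stance ticks = 3; W→S at t=0 → φ=0

duty=3 offsets: FL=8 FR=0 RL=2 RR=0


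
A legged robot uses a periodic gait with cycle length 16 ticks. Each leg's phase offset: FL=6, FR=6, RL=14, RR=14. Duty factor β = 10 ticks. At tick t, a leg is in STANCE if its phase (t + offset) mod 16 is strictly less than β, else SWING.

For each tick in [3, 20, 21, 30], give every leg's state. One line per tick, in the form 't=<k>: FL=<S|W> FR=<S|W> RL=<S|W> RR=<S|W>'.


t=3: phase=(9,9,1,1) vs β=10 → FL=S FR=S RL=S RR=S
t=20: phase=(10,10,2,2) vs β=10 → FL=W FR=W RL=S RR=S
t=21: phase=(11,11,3,3) vs β=10 → FL=W FR=W RL=S RR=S
t=30: phase=(4,4,12,12) vs β=10 → FL=S FR=S RL=W RR=W

t=3: FL=S FR=S RL=S RR=S
t=20: FL=W FR=W RL=S RR=S
t=21: FL=W FR=W RL=S RR=S
t=30: FL=S FR=S RL=W RR=W


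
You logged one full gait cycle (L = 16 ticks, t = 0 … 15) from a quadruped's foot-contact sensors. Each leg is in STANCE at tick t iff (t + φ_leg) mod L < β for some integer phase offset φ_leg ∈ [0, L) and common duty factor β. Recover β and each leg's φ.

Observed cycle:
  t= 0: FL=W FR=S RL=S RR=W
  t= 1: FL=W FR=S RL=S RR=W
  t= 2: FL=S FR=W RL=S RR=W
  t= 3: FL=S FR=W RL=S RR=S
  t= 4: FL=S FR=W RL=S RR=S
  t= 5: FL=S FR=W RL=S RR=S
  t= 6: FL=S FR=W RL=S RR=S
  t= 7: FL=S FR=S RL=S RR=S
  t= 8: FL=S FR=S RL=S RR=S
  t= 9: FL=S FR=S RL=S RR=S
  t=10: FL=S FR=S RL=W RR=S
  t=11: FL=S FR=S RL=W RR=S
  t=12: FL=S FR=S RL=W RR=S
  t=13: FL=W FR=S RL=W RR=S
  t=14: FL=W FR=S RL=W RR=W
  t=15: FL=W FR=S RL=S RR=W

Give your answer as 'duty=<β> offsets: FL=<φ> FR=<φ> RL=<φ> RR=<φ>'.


duty β = stance ticks per leg = 11
FL: stance ticks = 11; W→S at t=2 → φ=14
FR: stance ticks = 11; W→S at t=7 → φ=9
RL: stance ticks = 11; W→S at t=15 → φ=1
RR: stance ticks = 11; W→S at t=3 → φ=13

duty=11 offsets: FL=14 FR=9 RL=1 RR=13


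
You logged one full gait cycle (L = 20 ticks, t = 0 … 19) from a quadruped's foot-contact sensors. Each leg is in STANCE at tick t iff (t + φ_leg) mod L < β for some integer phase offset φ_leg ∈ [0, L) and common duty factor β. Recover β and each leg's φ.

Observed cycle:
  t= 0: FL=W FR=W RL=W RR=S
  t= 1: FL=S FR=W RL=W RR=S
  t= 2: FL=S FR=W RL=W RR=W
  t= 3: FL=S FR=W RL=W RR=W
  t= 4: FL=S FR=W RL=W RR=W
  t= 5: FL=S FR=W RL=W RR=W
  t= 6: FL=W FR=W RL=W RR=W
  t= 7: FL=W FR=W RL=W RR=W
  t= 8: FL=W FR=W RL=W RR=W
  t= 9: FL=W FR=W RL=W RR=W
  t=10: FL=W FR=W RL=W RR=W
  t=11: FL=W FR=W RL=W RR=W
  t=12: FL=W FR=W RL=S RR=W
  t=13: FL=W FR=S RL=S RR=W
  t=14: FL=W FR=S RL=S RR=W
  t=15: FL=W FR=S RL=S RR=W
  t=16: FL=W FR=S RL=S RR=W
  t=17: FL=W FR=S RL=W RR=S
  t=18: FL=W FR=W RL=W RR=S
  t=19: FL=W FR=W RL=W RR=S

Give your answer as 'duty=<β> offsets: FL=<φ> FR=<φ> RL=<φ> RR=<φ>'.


duty=5 offsets: FL=19 FR=7 RL=8 RR=3

duty β = stance ticks per leg = 5
FL: stance ticks = 5; W→S at t=1 → φ=19
FR: stance ticks = 5; W→S at t=13 → φ=7
RL: stance ticks = 5; W→S at t=12 → φ=8
RR: stance ticks = 5; W→S at t=17 → φ=3


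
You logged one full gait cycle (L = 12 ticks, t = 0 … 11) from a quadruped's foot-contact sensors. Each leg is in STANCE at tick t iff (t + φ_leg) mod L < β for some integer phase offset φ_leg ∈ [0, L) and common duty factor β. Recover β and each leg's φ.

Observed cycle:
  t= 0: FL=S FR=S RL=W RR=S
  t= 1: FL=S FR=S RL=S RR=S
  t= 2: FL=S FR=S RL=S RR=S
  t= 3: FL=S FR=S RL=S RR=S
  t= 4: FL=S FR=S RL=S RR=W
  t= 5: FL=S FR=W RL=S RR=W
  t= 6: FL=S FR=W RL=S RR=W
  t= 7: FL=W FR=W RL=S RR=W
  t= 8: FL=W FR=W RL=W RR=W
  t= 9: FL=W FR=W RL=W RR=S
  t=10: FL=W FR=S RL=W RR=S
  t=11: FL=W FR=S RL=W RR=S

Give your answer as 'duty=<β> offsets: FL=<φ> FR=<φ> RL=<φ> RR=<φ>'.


duty=7 offsets: FL=0 FR=2 RL=11 RR=3

duty β = stance ticks per leg = 7
FL: stance ticks = 7; W→S at t=0 → φ=0
FR: stance ticks = 7; W→S at t=10 → φ=2
RL: stance ticks = 7; W→S at t=1 → φ=11
RR: stance ticks = 7; W→S at t=9 → φ=3


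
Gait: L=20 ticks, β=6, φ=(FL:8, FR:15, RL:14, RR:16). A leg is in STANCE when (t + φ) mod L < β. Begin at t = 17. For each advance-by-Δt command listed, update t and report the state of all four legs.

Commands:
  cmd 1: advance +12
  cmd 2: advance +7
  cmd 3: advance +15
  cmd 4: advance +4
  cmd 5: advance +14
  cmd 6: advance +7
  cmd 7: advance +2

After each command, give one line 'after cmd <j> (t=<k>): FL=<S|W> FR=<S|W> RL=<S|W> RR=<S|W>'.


after cmd 1 (t=29): FL=W FR=S RL=S RR=S
after cmd 2 (t=36): FL=S FR=W RL=W RR=W
after cmd 3 (t=51): FL=W FR=W RL=S RR=W
after cmd 4 (t=55): FL=S FR=W RL=W RR=W
after cmd 5 (t=69): FL=W FR=S RL=S RR=S
after cmd 6 (t=76): FL=S FR=W RL=W RR=W
after cmd 7 (t=78): FL=W FR=W RL=W RR=W

start t=17: FL=S FR=W RL=W RR=W
cmd 1: advance +12 → t=29, phase=(17,4,3,5) → FL=W FR=S RL=S RR=S
cmd 2: advance +7 → t=36, phase=(4,11,10,12) → FL=S FR=W RL=W RR=W
cmd 3: advance +15 → t=51, phase=(19,6,5,7) → FL=W FR=W RL=S RR=W
cmd 4: advance +4 → t=55, phase=(3,10,9,11) → FL=S FR=W RL=W RR=W
cmd 5: advance +14 → t=69, phase=(17,4,3,5) → FL=W FR=S RL=S RR=S
cmd 6: advance +7 → t=76, phase=(4,11,10,12) → FL=S FR=W RL=W RR=W
cmd 7: advance +2 → t=78, phase=(6,13,12,14) → FL=W FR=W RL=W RR=W


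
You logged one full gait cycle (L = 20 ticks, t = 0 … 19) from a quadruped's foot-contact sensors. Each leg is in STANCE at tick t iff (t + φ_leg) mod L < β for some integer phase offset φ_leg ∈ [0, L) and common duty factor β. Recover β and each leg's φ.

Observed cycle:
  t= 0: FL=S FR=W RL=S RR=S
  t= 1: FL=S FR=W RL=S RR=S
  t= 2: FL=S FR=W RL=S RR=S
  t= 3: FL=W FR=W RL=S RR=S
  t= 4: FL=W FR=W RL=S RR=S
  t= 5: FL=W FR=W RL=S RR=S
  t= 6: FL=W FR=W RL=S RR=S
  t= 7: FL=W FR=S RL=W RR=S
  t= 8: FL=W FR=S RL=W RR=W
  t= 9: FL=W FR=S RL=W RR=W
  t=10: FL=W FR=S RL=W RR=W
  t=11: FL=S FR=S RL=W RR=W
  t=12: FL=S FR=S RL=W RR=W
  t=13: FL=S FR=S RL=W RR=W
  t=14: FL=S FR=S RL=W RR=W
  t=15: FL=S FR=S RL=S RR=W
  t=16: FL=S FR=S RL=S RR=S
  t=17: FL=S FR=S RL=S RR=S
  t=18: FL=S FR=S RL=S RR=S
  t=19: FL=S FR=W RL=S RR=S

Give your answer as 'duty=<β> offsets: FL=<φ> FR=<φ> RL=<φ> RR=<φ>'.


duty β = stance ticks per leg = 12
FL: stance ticks = 12; W→S at t=11 → φ=9
FR: stance ticks = 12; W→S at t=7 → φ=13
RL: stance ticks = 12; W→S at t=15 → φ=5
RR: stance ticks = 12; W→S at t=16 → φ=4

duty=12 offsets: FL=9 FR=13 RL=5 RR=4


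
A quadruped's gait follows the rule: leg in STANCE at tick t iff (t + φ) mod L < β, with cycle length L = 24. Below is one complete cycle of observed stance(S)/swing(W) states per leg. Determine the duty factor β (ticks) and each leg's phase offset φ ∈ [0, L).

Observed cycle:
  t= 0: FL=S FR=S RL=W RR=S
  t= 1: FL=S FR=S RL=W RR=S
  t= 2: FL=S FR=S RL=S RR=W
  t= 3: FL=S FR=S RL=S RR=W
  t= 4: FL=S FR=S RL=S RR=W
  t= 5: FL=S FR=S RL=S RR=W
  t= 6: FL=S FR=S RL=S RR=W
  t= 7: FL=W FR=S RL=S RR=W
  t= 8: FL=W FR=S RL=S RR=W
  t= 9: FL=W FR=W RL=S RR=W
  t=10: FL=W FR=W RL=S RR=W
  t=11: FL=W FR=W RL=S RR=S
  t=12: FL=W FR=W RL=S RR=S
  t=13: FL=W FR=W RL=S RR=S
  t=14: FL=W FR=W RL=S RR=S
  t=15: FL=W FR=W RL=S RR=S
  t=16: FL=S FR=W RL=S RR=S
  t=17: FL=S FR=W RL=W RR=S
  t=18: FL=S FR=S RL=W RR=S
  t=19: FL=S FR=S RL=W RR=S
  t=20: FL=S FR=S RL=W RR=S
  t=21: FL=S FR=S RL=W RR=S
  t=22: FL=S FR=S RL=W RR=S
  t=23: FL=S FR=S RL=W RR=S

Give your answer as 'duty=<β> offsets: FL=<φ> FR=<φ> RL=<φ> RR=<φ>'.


duty β = stance ticks per leg = 15
FL: stance ticks = 15; W→S at t=16 → φ=8
FR: stance ticks = 15; W→S at t=18 → φ=6
RL: stance ticks = 15; W→S at t=2 → φ=22
RR: stance ticks = 15; W→S at t=11 → φ=13

duty=15 offsets: FL=8 FR=6 RL=22 RR=13


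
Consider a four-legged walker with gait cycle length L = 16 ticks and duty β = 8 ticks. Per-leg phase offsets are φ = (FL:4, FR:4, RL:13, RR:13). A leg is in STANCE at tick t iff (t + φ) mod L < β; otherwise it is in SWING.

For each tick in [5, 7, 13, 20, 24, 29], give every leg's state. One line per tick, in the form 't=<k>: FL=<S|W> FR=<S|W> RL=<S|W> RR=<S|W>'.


t=5: phase=(9,9,2,2) vs β=8 → FL=W FR=W RL=S RR=S
t=7: phase=(11,11,4,4) vs β=8 → FL=W FR=W RL=S RR=S
t=13: phase=(1,1,10,10) vs β=8 → FL=S FR=S RL=W RR=W
t=20: phase=(8,8,1,1) vs β=8 → FL=W FR=W RL=S RR=S
t=24: phase=(12,12,5,5) vs β=8 → FL=W FR=W RL=S RR=S
t=29: phase=(1,1,10,10) vs β=8 → FL=S FR=S RL=W RR=W

t=5: FL=W FR=W RL=S RR=S
t=7: FL=W FR=W RL=S RR=S
t=13: FL=S FR=S RL=W RR=W
t=20: FL=W FR=W RL=S RR=S
t=24: FL=W FR=W RL=S RR=S
t=29: FL=S FR=S RL=W RR=W


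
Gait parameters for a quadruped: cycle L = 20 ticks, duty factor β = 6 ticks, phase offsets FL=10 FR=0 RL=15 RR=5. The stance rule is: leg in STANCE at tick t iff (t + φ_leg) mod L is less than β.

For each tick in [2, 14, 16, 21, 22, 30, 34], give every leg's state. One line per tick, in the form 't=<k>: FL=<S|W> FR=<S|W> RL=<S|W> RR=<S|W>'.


t=2: phase=(12,2,17,7) vs β=6 → FL=W FR=S RL=W RR=W
t=14: phase=(4,14,9,19) vs β=6 → FL=S FR=W RL=W RR=W
t=16: phase=(6,16,11,1) vs β=6 → FL=W FR=W RL=W RR=S
t=21: phase=(11,1,16,6) vs β=6 → FL=W FR=S RL=W RR=W
t=22: phase=(12,2,17,7) vs β=6 → FL=W FR=S RL=W RR=W
t=30: phase=(0,10,5,15) vs β=6 → FL=S FR=W RL=S RR=W
t=34: phase=(4,14,9,19) vs β=6 → FL=S FR=W RL=W RR=W

t=2: FL=W FR=S RL=W RR=W
t=14: FL=S FR=W RL=W RR=W
t=16: FL=W FR=W RL=W RR=S
t=21: FL=W FR=S RL=W RR=W
t=22: FL=W FR=S RL=W RR=W
t=30: FL=S FR=W RL=S RR=W
t=34: FL=S FR=W RL=W RR=W


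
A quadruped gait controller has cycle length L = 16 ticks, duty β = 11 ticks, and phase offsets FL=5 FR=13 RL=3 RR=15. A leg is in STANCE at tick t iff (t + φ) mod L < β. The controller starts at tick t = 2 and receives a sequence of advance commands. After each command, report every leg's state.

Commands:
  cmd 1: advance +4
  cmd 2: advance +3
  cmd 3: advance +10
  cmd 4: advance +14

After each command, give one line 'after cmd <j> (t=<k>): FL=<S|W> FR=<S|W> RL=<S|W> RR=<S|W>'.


after cmd 1 (t=6): FL=W FR=S RL=S RR=S
after cmd 2 (t=9): FL=W FR=S RL=W RR=S
after cmd 3 (t=19): FL=S FR=S RL=S RR=S
after cmd 4 (t=33): FL=S FR=W RL=S RR=S

start t=2: FL=S FR=W RL=S RR=S
cmd 1: advance +4 → t=6, phase=(11,3,9,5) → FL=W FR=S RL=S RR=S
cmd 2: advance +3 → t=9, phase=(14,6,12,8) → FL=W FR=S RL=W RR=S
cmd 3: advance +10 → t=19, phase=(8,0,6,2) → FL=S FR=S RL=S RR=S
cmd 4: advance +14 → t=33, phase=(6,14,4,0) → FL=S FR=W RL=S RR=S


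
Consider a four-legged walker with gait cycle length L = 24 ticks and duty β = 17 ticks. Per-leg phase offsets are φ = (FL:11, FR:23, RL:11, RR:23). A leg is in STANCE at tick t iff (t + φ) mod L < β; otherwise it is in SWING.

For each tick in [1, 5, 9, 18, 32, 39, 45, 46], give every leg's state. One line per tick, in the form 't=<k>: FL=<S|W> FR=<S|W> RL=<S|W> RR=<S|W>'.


t=1: phase=(12,0,12,0) vs β=17 → FL=S FR=S RL=S RR=S
t=5: phase=(16,4,16,4) vs β=17 → FL=S FR=S RL=S RR=S
t=9: phase=(20,8,20,8) vs β=17 → FL=W FR=S RL=W RR=S
t=18: phase=(5,17,5,17) vs β=17 → FL=S FR=W RL=S RR=W
t=32: phase=(19,7,19,7) vs β=17 → FL=W FR=S RL=W RR=S
t=39: phase=(2,14,2,14) vs β=17 → FL=S FR=S RL=S RR=S
t=45: phase=(8,20,8,20) vs β=17 → FL=S FR=W RL=S RR=W
t=46: phase=(9,21,9,21) vs β=17 → FL=S FR=W RL=S RR=W

t=1: FL=S FR=S RL=S RR=S
t=5: FL=S FR=S RL=S RR=S
t=9: FL=W FR=S RL=W RR=S
t=18: FL=S FR=W RL=S RR=W
t=32: FL=W FR=S RL=W RR=S
t=39: FL=S FR=S RL=S RR=S
t=45: FL=S FR=W RL=S RR=W
t=46: FL=S FR=W RL=S RR=W


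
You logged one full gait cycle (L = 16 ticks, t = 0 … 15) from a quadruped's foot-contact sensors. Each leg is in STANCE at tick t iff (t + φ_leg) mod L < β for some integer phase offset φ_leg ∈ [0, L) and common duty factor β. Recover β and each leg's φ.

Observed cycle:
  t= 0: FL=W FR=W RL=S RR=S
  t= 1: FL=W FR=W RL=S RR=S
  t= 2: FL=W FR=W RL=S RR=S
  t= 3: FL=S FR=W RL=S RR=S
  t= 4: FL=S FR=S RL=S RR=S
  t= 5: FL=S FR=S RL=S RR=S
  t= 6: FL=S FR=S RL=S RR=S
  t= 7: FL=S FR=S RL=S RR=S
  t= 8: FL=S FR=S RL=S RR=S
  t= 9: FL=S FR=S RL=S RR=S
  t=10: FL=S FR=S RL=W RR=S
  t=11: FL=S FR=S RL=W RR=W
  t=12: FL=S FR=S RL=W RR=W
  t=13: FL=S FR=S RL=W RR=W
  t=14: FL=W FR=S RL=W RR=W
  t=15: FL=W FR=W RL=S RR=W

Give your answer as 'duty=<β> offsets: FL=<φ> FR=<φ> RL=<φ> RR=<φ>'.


duty β = stance ticks per leg = 11
FL: stance ticks = 11; W→S at t=3 → φ=13
FR: stance ticks = 11; W→S at t=4 → φ=12
RL: stance ticks = 11; W→S at t=15 → φ=1
RR: stance ticks = 11; W→S at t=0 → φ=0

duty=11 offsets: FL=13 FR=12 RL=1 RR=0


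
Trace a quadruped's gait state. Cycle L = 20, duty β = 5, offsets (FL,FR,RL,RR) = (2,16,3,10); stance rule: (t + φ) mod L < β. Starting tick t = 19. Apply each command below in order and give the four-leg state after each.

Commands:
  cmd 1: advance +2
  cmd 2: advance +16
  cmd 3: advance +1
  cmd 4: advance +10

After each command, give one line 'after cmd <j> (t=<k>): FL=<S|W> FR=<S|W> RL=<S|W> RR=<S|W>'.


start t=19: FL=S FR=W RL=S RR=W
cmd 1: advance +2 → t=21, phase=(3,17,4,11) → FL=S FR=W RL=S RR=W
cmd 2: advance +16 → t=37, phase=(19,13,0,7) → FL=W FR=W RL=S RR=W
cmd 3: advance +1 → t=38, phase=(0,14,1,8) → FL=S FR=W RL=S RR=W
cmd 4: advance +10 → t=48, phase=(10,4,11,18) → FL=W FR=S RL=W RR=W

after cmd 1 (t=21): FL=S FR=W RL=S RR=W
after cmd 2 (t=37): FL=W FR=W RL=S RR=W
after cmd 3 (t=38): FL=S FR=W RL=S RR=W
after cmd 4 (t=48): FL=W FR=S RL=W RR=W


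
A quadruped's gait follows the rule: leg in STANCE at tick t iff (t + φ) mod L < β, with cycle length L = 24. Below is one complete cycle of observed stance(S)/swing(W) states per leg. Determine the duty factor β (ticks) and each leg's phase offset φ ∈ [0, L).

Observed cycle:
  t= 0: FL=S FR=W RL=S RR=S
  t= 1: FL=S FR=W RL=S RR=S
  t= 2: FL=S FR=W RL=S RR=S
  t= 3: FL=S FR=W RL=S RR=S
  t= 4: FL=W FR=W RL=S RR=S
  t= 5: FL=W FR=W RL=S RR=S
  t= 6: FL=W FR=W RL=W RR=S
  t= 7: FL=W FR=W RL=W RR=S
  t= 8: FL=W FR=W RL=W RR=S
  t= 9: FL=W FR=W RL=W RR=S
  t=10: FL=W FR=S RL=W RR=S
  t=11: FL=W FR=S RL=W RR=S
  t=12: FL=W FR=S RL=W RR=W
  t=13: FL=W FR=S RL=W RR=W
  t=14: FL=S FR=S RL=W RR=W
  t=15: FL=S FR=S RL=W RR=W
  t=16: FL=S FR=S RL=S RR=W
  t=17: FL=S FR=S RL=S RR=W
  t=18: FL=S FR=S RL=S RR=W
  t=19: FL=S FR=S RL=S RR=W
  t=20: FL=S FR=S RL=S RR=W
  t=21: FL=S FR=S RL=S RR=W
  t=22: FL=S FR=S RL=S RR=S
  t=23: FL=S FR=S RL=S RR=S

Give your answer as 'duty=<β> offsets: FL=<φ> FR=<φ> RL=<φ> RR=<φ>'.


duty=14 offsets: FL=10 FR=14 RL=8 RR=2

duty β = stance ticks per leg = 14
FL: stance ticks = 14; W→S at t=14 → φ=10
FR: stance ticks = 14; W→S at t=10 → φ=14
RL: stance ticks = 14; W→S at t=16 → φ=8
RR: stance ticks = 14; W→S at t=22 → φ=2


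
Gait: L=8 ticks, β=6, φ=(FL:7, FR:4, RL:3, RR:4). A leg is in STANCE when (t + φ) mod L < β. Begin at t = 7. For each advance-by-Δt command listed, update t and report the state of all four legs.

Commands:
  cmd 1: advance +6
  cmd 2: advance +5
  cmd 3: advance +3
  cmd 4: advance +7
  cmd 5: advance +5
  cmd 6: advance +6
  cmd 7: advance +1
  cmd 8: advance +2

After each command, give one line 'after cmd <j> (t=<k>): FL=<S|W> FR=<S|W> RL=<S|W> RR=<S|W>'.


after cmd 1 (t=13): FL=S FR=S RL=S RR=S
after cmd 2 (t=18): FL=S FR=W RL=S RR=W
after cmd 3 (t=21): FL=S FR=S RL=S RR=S
after cmd 4 (t=28): FL=S FR=S RL=W RR=S
after cmd 5 (t=33): FL=S FR=S RL=S RR=S
after cmd 6 (t=39): FL=W FR=S RL=S RR=S
after cmd 7 (t=40): FL=W FR=S RL=S RR=S
after cmd 8 (t=42): FL=S FR=W RL=S RR=W

start t=7: FL=W FR=S RL=S RR=S
cmd 1: advance +6 → t=13, phase=(4,1,0,1) → FL=S FR=S RL=S RR=S
cmd 2: advance +5 → t=18, phase=(1,6,5,6) → FL=S FR=W RL=S RR=W
cmd 3: advance +3 → t=21, phase=(4,1,0,1) → FL=S FR=S RL=S RR=S
cmd 4: advance +7 → t=28, phase=(3,0,7,0) → FL=S FR=S RL=W RR=S
cmd 5: advance +5 → t=33, phase=(0,5,4,5) → FL=S FR=S RL=S RR=S
cmd 6: advance +6 → t=39, phase=(6,3,2,3) → FL=W FR=S RL=S RR=S
cmd 7: advance +1 → t=40, phase=(7,4,3,4) → FL=W FR=S RL=S RR=S
cmd 8: advance +2 → t=42, phase=(1,6,5,6) → FL=S FR=W RL=S RR=W
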